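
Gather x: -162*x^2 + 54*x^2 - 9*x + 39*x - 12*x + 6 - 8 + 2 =-108*x^2 + 18*x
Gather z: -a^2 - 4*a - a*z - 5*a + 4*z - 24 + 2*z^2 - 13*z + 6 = -a^2 - 9*a + 2*z^2 + z*(-a - 9) - 18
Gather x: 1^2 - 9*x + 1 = 2 - 9*x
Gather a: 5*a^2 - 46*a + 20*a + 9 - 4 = 5*a^2 - 26*a + 5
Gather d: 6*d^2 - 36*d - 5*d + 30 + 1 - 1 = 6*d^2 - 41*d + 30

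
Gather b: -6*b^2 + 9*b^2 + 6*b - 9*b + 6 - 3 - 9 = 3*b^2 - 3*b - 6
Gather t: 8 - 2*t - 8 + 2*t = 0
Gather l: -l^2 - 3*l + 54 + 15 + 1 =-l^2 - 3*l + 70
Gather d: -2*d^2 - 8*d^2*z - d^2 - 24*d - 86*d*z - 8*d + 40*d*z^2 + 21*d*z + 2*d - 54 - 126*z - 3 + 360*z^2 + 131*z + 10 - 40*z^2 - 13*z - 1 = d^2*(-8*z - 3) + d*(40*z^2 - 65*z - 30) + 320*z^2 - 8*z - 48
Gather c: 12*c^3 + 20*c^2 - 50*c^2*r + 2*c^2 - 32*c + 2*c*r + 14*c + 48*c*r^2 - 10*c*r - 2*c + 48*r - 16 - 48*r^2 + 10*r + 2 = 12*c^3 + c^2*(22 - 50*r) + c*(48*r^2 - 8*r - 20) - 48*r^2 + 58*r - 14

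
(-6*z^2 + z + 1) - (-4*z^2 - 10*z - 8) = -2*z^2 + 11*z + 9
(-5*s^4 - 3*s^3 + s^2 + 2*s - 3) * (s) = -5*s^5 - 3*s^4 + s^3 + 2*s^2 - 3*s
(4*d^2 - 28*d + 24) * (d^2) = 4*d^4 - 28*d^3 + 24*d^2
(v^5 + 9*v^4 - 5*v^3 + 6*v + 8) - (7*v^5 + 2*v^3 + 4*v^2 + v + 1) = -6*v^5 + 9*v^4 - 7*v^3 - 4*v^2 + 5*v + 7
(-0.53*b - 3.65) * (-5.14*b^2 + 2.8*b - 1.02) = 2.7242*b^3 + 17.277*b^2 - 9.6794*b + 3.723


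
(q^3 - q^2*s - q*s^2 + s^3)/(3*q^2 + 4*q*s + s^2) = (q^2 - 2*q*s + s^2)/(3*q + s)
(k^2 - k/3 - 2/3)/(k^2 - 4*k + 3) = (k + 2/3)/(k - 3)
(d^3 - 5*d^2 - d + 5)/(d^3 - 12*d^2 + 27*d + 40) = (d - 1)/(d - 8)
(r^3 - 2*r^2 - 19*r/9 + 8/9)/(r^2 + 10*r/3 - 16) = (3*r^2 + 2*r - 1)/(3*(r + 6))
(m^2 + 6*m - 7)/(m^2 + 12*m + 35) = (m - 1)/(m + 5)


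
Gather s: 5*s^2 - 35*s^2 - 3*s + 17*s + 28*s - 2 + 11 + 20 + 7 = -30*s^2 + 42*s + 36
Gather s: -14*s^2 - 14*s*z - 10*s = -14*s^2 + s*(-14*z - 10)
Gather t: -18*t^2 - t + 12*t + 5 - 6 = -18*t^2 + 11*t - 1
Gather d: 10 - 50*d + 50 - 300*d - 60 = -350*d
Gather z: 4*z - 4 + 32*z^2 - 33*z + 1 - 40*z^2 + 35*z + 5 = -8*z^2 + 6*z + 2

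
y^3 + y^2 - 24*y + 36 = (y - 3)*(y - 2)*(y + 6)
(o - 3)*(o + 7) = o^2 + 4*o - 21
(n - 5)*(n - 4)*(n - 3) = n^3 - 12*n^2 + 47*n - 60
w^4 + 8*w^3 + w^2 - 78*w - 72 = (w - 3)*(w + 1)*(w + 4)*(w + 6)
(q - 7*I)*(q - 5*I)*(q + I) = q^3 - 11*I*q^2 - 23*q - 35*I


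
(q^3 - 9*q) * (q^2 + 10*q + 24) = q^5 + 10*q^4 + 15*q^3 - 90*q^2 - 216*q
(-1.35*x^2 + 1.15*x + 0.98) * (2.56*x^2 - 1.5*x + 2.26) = -3.456*x^4 + 4.969*x^3 - 2.2672*x^2 + 1.129*x + 2.2148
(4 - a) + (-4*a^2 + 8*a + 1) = -4*a^2 + 7*a + 5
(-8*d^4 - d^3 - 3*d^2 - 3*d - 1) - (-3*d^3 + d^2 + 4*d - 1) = -8*d^4 + 2*d^3 - 4*d^2 - 7*d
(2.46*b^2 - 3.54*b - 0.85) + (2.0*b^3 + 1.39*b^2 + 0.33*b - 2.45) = 2.0*b^3 + 3.85*b^2 - 3.21*b - 3.3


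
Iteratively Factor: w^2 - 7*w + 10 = (w - 2)*(w - 5)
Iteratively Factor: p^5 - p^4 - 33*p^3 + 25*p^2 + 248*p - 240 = (p + 4)*(p^4 - 5*p^3 - 13*p^2 + 77*p - 60) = (p - 3)*(p + 4)*(p^3 - 2*p^2 - 19*p + 20) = (p - 5)*(p - 3)*(p + 4)*(p^2 + 3*p - 4) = (p - 5)*(p - 3)*(p - 1)*(p + 4)*(p + 4)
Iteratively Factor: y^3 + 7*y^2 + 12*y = (y + 3)*(y^2 + 4*y) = (y + 3)*(y + 4)*(y)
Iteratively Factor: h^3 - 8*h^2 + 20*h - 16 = (h - 2)*(h^2 - 6*h + 8) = (h - 2)^2*(h - 4)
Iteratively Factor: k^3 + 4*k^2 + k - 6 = (k + 2)*(k^2 + 2*k - 3) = (k - 1)*(k + 2)*(k + 3)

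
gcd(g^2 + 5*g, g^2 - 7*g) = g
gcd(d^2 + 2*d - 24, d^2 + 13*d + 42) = d + 6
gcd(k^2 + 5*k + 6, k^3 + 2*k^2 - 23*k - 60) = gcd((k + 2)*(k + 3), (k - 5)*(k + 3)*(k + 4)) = k + 3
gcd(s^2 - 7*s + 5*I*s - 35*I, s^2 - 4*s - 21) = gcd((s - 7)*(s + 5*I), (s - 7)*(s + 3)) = s - 7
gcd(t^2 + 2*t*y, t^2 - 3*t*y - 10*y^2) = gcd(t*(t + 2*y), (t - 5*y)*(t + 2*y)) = t + 2*y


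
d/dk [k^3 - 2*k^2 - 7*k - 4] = 3*k^2 - 4*k - 7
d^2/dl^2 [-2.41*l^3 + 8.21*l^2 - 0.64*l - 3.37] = 16.42 - 14.46*l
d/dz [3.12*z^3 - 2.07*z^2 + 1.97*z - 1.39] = 9.36*z^2 - 4.14*z + 1.97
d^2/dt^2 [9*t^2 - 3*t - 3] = 18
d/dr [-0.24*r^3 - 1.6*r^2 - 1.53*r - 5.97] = -0.72*r^2 - 3.2*r - 1.53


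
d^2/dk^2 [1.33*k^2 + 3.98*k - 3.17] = 2.66000000000000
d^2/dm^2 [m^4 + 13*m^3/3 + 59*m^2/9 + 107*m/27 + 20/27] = 12*m^2 + 26*m + 118/9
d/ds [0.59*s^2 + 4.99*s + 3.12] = 1.18*s + 4.99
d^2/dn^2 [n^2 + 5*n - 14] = 2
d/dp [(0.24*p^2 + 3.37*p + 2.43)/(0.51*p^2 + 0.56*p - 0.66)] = (-1.5843*p^2 - 2.7954*p - 3.585)/(0.2601*p^4 + 0.5712*p^3 - 0.3596*p^2 - 0.7392*p + 0.4356)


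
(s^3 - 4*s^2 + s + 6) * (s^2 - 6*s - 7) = s^5 - 10*s^4 + 18*s^3 + 28*s^2 - 43*s - 42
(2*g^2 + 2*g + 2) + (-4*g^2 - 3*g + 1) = -2*g^2 - g + 3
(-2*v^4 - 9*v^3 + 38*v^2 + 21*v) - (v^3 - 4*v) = -2*v^4 - 10*v^3 + 38*v^2 + 25*v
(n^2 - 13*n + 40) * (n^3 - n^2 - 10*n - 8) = n^5 - 14*n^4 + 43*n^3 + 82*n^2 - 296*n - 320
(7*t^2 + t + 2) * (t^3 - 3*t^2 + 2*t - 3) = 7*t^5 - 20*t^4 + 13*t^3 - 25*t^2 + t - 6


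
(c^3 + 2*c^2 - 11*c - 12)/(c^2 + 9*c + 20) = (c^2 - 2*c - 3)/(c + 5)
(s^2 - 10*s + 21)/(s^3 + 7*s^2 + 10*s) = (s^2 - 10*s + 21)/(s*(s^2 + 7*s + 10))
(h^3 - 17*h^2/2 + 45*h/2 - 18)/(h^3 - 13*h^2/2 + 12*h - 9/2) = (2*h^2 - 11*h + 12)/(2*h^2 - 7*h + 3)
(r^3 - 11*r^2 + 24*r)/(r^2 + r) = (r^2 - 11*r + 24)/(r + 1)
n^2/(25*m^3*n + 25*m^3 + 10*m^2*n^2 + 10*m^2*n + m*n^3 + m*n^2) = n^2/(m*(25*m^2*n + 25*m^2 + 10*m*n^2 + 10*m*n + n^3 + n^2))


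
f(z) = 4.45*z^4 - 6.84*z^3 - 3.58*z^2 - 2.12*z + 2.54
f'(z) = 17.8*z^3 - 20.52*z^2 - 7.16*z - 2.12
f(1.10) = -6.71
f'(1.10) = -11.13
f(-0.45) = 3.57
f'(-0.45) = -4.68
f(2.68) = 69.04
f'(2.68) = 173.94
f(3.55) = 350.65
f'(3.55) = 510.21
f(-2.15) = 153.61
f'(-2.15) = -258.48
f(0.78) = -2.89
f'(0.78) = -11.74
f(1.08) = -6.49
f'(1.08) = -11.36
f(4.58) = 1218.64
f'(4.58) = 1244.73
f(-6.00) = 7131.02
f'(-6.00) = -4542.68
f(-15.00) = 247595.09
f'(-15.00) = -64586.72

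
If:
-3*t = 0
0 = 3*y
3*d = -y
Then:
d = 0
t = 0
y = 0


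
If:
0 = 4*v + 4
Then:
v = -1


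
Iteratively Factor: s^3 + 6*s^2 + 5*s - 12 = (s + 4)*(s^2 + 2*s - 3) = (s + 3)*(s + 4)*(s - 1)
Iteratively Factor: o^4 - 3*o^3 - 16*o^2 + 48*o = (o - 3)*(o^3 - 16*o) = (o - 3)*(o + 4)*(o^2 - 4*o) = o*(o - 3)*(o + 4)*(o - 4)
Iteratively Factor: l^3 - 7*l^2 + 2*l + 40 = (l + 2)*(l^2 - 9*l + 20) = (l - 5)*(l + 2)*(l - 4)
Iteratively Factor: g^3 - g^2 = (g)*(g^2 - g) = g^2*(g - 1)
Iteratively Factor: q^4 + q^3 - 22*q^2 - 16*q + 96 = (q + 3)*(q^3 - 2*q^2 - 16*q + 32) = (q - 2)*(q + 3)*(q^2 - 16) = (q - 4)*(q - 2)*(q + 3)*(q + 4)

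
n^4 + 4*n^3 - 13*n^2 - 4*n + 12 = (n - 2)*(n - 1)*(n + 1)*(n + 6)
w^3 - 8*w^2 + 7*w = w*(w - 7)*(w - 1)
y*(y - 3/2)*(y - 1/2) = y^3 - 2*y^2 + 3*y/4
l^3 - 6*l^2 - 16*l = l*(l - 8)*(l + 2)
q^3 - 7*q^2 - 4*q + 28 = (q - 7)*(q - 2)*(q + 2)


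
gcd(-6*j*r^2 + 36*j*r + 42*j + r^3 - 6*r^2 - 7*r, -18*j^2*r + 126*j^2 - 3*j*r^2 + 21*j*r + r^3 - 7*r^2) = -6*j*r + 42*j + r^2 - 7*r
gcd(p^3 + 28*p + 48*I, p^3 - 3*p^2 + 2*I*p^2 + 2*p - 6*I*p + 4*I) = p + 2*I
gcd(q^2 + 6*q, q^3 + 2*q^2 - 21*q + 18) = q + 6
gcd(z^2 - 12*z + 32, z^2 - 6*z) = 1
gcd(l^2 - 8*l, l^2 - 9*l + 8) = l - 8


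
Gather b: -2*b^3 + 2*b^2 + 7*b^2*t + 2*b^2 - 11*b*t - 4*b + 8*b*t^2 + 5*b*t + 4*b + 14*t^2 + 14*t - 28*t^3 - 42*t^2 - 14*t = -2*b^3 + b^2*(7*t + 4) + b*(8*t^2 - 6*t) - 28*t^3 - 28*t^2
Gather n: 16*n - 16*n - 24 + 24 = 0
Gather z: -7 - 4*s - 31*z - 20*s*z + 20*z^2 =-4*s + 20*z^2 + z*(-20*s - 31) - 7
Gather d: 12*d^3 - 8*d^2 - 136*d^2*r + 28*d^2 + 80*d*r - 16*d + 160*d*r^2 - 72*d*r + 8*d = 12*d^3 + d^2*(20 - 136*r) + d*(160*r^2 + 8*r - 8)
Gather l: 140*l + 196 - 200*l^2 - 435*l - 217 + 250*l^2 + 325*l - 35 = 50*l^2 + 30*l - 56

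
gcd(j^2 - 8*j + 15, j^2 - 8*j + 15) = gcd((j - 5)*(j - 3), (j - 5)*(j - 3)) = j^2 - 8*j + 15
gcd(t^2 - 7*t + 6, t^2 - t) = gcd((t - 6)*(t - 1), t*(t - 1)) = t - 1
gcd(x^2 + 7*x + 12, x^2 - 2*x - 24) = x + 4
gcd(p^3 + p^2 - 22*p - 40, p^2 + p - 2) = p + 2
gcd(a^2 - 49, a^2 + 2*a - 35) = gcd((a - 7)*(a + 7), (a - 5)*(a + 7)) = a + 7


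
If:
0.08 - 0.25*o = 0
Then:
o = 0.32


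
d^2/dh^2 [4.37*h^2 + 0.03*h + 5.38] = 8.74000000000000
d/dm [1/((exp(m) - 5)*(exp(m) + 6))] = (-2*exp(m) - 1)*exp(m)/(exp(4*m) + 2*exp(3*m) - 59*exp(2*m) - 60*exp(m) + 900)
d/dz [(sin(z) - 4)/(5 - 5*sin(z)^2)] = (sin(z)^2 - 8*sin(z) + 1)/(5*cos(z)^3)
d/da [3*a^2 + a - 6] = 6*a + 1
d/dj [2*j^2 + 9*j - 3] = 4*j + 9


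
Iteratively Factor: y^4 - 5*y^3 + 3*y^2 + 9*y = (y - 3)*(y^3 - 2*y^2 - 3*y) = y*(y - 3)*(y^2 - 2*y - 3) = y*(y - 3)^2*(y + 1)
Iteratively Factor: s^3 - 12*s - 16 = (s + 2)*(s^2 - 2*s - 8) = (s + 2)^2*(s - 4)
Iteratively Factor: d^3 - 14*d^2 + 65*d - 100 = (d - 5)*(d^2 - 9*d + 20) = (d - 5)^2*(d - 4)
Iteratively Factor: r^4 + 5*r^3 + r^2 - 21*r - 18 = (r + 3)*(r^3 + 2*r^2 - 5*r - 6) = (r - 2)*(r + 3)*(r^2 + 4*r + 3) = (r - 2)*(r + 1)*(r + 3)*(r + 3)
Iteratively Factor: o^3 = (o)*(o^2) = o^2*(o)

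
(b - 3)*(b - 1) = b^2 - 4*b + 3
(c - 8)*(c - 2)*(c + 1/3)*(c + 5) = c^4 - 14*c^3/3 - 107*c^2/3 + 206*c/3 + 80/3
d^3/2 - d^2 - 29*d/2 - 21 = (d/2 + 1)*(d - 7)*(d + 3)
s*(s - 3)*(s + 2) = s^3 - s^2 - 6*s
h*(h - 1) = h^2 - h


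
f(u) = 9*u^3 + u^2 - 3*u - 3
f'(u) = 27*u^2 + 2*u - 3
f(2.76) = 185.56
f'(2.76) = 208.20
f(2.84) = 202.70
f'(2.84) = 220.45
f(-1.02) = -8.45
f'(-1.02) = 23.05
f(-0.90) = -6.05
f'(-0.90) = 17.07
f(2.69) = 171.35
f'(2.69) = 197.75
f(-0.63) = -2.96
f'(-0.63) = 6.46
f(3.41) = 355.26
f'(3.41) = 317.78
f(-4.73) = -918.85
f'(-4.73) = 591.61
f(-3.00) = -228.00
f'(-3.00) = 234.00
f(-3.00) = -228.00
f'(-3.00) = 234.00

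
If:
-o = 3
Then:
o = -3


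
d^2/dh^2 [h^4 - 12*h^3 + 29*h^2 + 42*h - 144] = 12*h^2 - 72*h + 58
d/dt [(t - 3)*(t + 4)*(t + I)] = 3*t^2 + 2*t*(1 + I) - 12 + I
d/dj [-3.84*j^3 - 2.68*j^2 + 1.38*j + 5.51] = -11.52*j^2 - 5.36*j + 1.38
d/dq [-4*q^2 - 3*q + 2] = -8*q - 3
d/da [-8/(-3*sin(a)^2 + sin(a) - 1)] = 8*(1 - 6*sin(a))*cos(a)/(3*sin(a)^2 - sin(a) + 1)^2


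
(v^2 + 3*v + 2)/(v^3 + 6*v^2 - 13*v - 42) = (v + 1)/(v^2 + 4*v - 21)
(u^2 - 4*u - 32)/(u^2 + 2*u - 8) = (u - 8)/(u - 2)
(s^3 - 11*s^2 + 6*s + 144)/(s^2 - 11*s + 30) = (s^2 - 5*s - 24)/(s - 5)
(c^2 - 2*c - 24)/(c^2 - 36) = (c + 4)/(c + 6)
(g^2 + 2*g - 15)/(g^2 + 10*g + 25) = (g - 3)/(g + 5)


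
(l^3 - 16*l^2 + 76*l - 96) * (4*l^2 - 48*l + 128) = 4*l^5 - 112*l^4 + 1200*l^3 - 6080*l^2 + 14336*l - 12288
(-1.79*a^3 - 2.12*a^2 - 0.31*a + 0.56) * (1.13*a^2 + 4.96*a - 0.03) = -2.0227*a^5 - 11.274*a^4 - 10.8118*a^3 - 0.8412*a^2 + 2.7869*a - 0.0168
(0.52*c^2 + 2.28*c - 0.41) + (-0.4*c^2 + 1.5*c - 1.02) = 0.12*c^2 + 3.78*c - 1.43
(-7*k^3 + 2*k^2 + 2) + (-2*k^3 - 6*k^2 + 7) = -9*k^3 - 4*k^2 + 9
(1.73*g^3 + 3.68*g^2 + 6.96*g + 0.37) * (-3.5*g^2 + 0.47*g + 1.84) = -6.055*g^5 - 12.0669*g^4 - 19.4472*g^3 + 8.7474*g^2 + 12.9803*g + 0.6808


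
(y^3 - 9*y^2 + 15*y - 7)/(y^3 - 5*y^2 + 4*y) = (y^2 - 8*y + 7)/(y*(y - 4))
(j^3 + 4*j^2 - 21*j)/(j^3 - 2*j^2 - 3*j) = (j + 7)/(j + 1)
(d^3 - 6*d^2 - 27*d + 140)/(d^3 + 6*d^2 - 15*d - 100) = (d - 7)/(d + 5)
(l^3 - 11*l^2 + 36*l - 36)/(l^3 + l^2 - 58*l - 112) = (l^3 - 11*l^2 + 36*l - 36)/(l^3 + l^2 - 58*l - 112)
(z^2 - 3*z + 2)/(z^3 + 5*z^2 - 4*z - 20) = (z - 1)/(z^2 + 7*z + 10)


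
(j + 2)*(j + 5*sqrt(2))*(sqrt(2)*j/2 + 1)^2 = j^4/2 + j^3 + 7*sqrt(2)*j^3/2 + 7*sqrt(2)*j^2 + 11*j^2 + 5*sqrt(2)*j + 22*j + 10*sqrt(2)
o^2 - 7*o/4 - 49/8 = (o - 7/2)*(o + 7/4)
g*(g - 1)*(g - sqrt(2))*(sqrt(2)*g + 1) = sqrt(2)*g^4 - sqrt(2)*g^3 - g^3 - sqrt(2)*g^2 + g^2 + sqrt(2)*g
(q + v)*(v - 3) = q*v - 3*q + v^2 - 3*v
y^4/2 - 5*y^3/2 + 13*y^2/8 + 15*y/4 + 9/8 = (y/2 + 1/4)*(y - 3)^2*(y + 1/2)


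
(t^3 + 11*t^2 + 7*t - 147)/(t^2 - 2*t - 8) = (-t^3 - 11*t^2 - 7*t + 147)/(-t^2 + 2*t + 8)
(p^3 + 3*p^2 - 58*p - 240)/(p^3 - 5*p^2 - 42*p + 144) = (p + 5)/(p - 3)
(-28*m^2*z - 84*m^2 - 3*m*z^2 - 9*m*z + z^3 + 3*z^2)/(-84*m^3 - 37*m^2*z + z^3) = (z + 3)/(3*m + z)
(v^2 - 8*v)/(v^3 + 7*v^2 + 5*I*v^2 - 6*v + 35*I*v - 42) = v*(v - 8)/(v^3 + v^2*(7 + 5*I) + v*(-6 + 35*I) - 42)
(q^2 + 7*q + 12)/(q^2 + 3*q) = (q + 4)/q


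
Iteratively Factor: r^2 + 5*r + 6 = (r + 2)*(r + 3)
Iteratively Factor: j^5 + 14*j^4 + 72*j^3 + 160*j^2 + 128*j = (j + 2)*(j^4 + 12*j^3 + 48*j^2 + 64*j) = (j + 2)*(j + 4)*(j^3 + 8*j^2 + 16*j) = (j + 2)*(j + 4)^2*(j^2 + 4*j) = (j + 2)*(j + 4)^3*(j)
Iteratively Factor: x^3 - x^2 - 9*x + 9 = (x - 3)*(x^2 + 2*x - 3) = (x - 3)*(x + 3)*(x - 1)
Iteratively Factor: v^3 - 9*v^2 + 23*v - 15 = (v - 5)*(v^2 - 4*v + 3) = (v - 5)*(v - 1)*(v - 3)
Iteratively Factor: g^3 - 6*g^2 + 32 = (g - 4)*(g^2 - 2*g - 8) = (g - 4)^2*(g + 2)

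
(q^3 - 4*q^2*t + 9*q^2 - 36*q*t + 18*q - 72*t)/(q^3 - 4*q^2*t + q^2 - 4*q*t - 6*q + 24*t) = (q + 6)/(q - 2)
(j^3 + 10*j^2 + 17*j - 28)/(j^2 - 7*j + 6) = (j^2 + 11*j + 28)/(j - 6)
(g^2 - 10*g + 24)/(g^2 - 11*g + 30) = (g - 4)/(g - 5)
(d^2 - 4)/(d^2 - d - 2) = (d + 2)/(d + 1)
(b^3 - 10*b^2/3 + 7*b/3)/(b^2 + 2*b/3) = (3*b^2 - 10*b + 7)/(3*b + 2)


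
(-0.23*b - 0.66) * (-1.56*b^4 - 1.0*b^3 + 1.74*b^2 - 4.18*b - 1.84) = 0.3588*b^5 + 1.2596*b^4 + 0.2598*b^3 - 0.187*b^2 + 3.182*b + 1.2144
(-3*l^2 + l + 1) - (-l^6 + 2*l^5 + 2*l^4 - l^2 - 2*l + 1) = l^6 - 2*l^5 - 2*l^4 - 2*l^2 + 3*l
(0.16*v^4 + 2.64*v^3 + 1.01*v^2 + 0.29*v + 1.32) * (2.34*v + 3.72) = 0.3744*v^5 + 6.7728*v^4 + 12.1842*v^3 + 4.4358*v^2 + 4.1676*v + 4.9104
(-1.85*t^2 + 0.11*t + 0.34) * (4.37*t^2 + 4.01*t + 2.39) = -8.0845*t^4 - 6.9378*t^3 - 2.4946*t^2 + 1.6263*t + 0.8126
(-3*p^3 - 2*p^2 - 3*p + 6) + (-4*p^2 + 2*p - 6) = -3*p^3 - 6*p^2 - p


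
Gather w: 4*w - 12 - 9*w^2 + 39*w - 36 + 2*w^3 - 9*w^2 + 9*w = 2*w^3 - 18*w^2 + 52*w - 48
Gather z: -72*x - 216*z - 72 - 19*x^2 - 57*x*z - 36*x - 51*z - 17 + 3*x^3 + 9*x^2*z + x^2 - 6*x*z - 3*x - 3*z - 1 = 3*x^3 - 18*x^2 - 111*x + z*(9*x^2 - 63*x - 270) - 90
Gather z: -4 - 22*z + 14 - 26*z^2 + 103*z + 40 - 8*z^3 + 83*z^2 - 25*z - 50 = -8*z^3 + 57*z^2 + 56*z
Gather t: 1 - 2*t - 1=-2*t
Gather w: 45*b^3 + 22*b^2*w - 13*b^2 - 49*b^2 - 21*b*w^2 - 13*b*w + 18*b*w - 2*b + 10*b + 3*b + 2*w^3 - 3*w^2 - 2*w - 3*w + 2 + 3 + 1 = 45*b^3 - 62*b^2 + 11*b + 2*w^3 + w^2*(-21*b - 3) + w*(22*b^2 + 5*b - 5) + 6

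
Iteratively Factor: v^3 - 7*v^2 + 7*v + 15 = (v - 5)*(v^2 - 2*v - 3) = (v - 5)*(v - 3)*(v + 1)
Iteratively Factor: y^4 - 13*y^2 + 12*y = (y - 1)*(y^3 + y^2 - 12*y) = (y - 3)*(y - 1)*(y^2 + 4*y) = y*(y - 3)*(y - 1)*(y + 4)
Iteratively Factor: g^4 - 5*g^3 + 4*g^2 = (g)*(g^3 - 5*g^2 + 4*g) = g^2*(g^2 - 5*g + 4) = g^2*(g - 4)*(g - 1)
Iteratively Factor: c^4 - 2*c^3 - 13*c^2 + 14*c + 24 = (c - 2)*(c^3 - 13*c - 12) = (c - 2)*(c + 3)*(c^2 - 3*c - 4) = (c - 4)*(c - 2)*(c + 3)*(c + 1)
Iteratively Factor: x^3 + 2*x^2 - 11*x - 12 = (x - 3)*(x^2 + 5*x + 4) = (x - 3)*(x + 1)*(x + 4)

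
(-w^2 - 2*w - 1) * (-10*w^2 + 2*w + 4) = 10*w^4 + 18*w^3 + 2*w^2 - 10*w - 4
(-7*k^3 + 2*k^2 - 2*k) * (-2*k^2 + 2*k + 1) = 14*k^5 - 18*k^4 + k^3 - 2*k^2 - 2*k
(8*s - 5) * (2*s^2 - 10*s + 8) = 16*s^3 - 90*s^2 + 114*s - 40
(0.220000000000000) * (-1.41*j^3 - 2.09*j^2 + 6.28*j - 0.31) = -0.3102*j^3 - 0.4598*j^2 + 1.3816*j - 0.0682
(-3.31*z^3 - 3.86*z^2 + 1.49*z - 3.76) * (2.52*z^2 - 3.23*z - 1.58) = -8.3412*z^5 + 0.9641*z^4 + 21.4524*z^3 - 8.1891*z^2 + 9.7906*z + 5.9408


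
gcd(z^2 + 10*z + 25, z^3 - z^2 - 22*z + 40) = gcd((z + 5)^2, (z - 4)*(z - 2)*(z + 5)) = z + 5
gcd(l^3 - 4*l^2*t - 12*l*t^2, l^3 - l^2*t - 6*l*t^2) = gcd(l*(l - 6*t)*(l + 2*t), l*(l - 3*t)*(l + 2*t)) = l^2 + 2*l*t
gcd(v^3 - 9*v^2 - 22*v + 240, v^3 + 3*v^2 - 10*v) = v + 5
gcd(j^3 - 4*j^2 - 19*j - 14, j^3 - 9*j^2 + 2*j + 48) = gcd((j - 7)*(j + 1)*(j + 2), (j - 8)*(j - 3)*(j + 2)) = j + 2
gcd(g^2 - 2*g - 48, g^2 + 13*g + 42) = g + 6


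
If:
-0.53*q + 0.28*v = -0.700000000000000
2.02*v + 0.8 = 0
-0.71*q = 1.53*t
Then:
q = 1.11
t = -0.52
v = -0.40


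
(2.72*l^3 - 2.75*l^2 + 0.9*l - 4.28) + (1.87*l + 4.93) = 2.72*l^3 - 2.75*l^2 + 2.77*l + 0.649999999999999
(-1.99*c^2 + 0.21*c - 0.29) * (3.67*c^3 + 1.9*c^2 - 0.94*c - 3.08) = -7.3033*c^5 - 3.0103*c^4 + 1.2053*c^3 + 5.3808*c^2 - 0.3742*c + 0.8932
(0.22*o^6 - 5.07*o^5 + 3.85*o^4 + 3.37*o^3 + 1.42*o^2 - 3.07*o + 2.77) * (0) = 0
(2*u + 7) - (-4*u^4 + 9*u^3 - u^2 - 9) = 4*u^4 - 9*u^3 + u^2 + 2*u + 16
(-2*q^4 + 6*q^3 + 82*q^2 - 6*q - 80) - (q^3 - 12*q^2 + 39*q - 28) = -2*q^4 + 5*q^3 + 94*q^2 - 45*q - 52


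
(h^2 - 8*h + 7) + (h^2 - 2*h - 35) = 2*h^2 - 10*h - 28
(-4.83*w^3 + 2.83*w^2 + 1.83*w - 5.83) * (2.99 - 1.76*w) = 8.5008*w^4 - 19.4225*w^3 + 5.2409*w^2 + 15.7325*w - 17.4317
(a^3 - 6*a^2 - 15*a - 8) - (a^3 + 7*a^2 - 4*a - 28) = -13*a^2 - 11*a + 20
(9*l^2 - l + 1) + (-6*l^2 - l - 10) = 3*l^2 - 2*l - 9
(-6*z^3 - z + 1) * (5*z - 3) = -30*z^4 + 18*z^3 - 5*z^2 + 8*z - 3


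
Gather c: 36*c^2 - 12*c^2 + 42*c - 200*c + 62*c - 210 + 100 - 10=24*c^2 - 96*c - 120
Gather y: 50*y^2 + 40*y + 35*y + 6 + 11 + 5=50*y^2 + 75*y + 22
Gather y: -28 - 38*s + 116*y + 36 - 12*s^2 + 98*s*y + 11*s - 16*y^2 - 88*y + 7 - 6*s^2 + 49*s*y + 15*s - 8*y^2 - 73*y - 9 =-18*s^2 - 12*s - 24*y^2 + y*(147*s - 45) + 6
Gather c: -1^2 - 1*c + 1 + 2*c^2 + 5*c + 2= 2*c^2 + 4*c + 2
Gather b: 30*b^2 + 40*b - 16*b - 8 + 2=30*b^2 + 24*b - 6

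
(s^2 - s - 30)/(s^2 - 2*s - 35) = (s - 6)/(s - 7)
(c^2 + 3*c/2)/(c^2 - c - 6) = c*(2*c + 3)/(2*(c^2 - c - 6))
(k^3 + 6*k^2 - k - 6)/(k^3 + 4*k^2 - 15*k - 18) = (k - 1)/(k - 3)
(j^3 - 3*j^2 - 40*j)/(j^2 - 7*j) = (j^2 - 3*j - 40)/(j - 7)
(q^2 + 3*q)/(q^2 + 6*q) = (q + 3)/(q + 6)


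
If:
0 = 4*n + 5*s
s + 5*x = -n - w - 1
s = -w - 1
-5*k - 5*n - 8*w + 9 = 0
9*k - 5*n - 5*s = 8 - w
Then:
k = 265/259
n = 270/259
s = -216/259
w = -43/259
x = -54/259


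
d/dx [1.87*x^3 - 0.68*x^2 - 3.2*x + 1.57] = 5.61*x^2 - 1.36*x - 3.2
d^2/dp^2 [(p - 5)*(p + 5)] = 2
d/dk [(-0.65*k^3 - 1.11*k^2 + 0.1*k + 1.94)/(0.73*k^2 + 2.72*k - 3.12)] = (-0.4745*k^4 - 3.536*k^3 + 2.9918*k^2 + 4.094*k - 5.5888)/(0.5329*k^4 + 3.9712*k^3 + 2.8432*k^2 - 16.9728*k + 9.7344)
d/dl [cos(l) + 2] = -sin(l)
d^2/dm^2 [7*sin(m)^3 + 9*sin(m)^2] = -63*sin(m)^3 - 36*sin(m)^2 + 42*sin(m) + 18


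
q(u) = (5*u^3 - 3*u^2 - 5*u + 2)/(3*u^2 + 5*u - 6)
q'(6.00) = 1.56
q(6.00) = 7.15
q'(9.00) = 1.61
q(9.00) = 11.91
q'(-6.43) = 1.15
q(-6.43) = -16.52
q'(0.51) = 2.31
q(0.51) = 0.25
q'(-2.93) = -37.42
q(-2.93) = -26.42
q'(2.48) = 1.39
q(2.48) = 1.91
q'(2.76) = 1.41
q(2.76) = 2.30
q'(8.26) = 1.60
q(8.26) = 10.73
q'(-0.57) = -0.49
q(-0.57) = -0.37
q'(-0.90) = -1.55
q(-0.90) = -0.05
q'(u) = (-6*u - 5)*(5*u^3 - 3*u^2 - 5*u + 2)/(3*u^2 + 5*u - 6)^2 + (15*u^2 - 6*u - 5)/(3*u^2 + 5*u - 6) = (15*u^4 + 50*u^3 - 90*u^2 + 24*u + 20)/(9*u^4 + 30*u^3 - 11*u^2 - 60*u + 36)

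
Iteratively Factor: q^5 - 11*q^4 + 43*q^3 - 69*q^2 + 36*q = (q - 3)*(q^4 - 8*q^3 + 19*q^2 - 12*q) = q*(q - 3)*(q^3 - 8*q^2 + 19*q - 12) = q*(q - 4)*(q - 3)*(q^2 - 4*q + 3) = q*(q - 4)*(q - 3)^2*(q - 1)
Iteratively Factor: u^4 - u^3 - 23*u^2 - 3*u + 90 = (u - 2)*(u^3 + u^2 - 21*u - 45) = (u - 2)*(u + 3)*(u^2 - 2*u - 15) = (u - 2)*(u + 3)^2*(u - 5)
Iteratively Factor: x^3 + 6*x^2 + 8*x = (x + 4)*(x^2 + 2*x) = (x + 2)*(x + 4)*(x)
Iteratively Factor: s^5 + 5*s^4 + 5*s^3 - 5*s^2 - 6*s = (s)*(s^4 + 5*s^3 + 5*s^2 - 5*s - 6) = s*(s + 1)*(s^3 + 4*s^2 + s - 6) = s*(s - 1)*(s + 1)*(s^2 + 5*s + 6) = s*(s - 1)*(s + 1)*(s + 3)*(s + 2)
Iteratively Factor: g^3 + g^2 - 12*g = (g + 4)*(g^2 - 3*g) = (g - 3)*(g + 4)*(g)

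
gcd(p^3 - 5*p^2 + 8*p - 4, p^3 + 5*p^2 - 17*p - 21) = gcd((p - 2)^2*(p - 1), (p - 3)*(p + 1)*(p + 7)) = 1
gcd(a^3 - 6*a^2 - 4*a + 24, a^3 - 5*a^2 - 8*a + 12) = a^2 - 4*a - 12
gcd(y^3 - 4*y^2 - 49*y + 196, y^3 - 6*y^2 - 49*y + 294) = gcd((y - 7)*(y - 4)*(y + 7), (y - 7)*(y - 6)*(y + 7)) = y^2 - 49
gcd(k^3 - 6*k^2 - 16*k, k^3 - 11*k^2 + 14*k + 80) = k^2 - 6*k - 16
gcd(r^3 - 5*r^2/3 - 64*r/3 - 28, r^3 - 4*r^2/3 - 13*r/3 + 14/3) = r + 2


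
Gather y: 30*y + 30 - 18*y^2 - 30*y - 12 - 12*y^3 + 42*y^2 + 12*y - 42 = -12*y^3 + 24*y^2 + 12*y - 24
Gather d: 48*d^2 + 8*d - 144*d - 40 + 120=48*d^2 - 136*d + 80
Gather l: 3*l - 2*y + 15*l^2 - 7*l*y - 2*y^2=15*l^2 + l*(3 - 7*y) - 2*y^2 - 2*y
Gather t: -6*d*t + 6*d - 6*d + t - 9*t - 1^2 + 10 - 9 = t*(-6*d - 8)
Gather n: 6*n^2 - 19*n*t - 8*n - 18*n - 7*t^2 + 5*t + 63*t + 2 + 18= 6*n^2 + n*(-19*t - 26) - 7*t^2 + 68*t + 20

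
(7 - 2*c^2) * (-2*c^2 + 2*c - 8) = 4*c^4 - 4*c^3 + 2*c^2 + 14*c - 56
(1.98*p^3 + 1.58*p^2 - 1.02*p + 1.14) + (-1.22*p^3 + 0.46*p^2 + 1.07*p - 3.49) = 0.76*p^3 + 2.04*p^2 + 0.05*p - 2.35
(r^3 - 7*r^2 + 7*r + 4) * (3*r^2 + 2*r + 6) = 3*r^5 - 19*r^4 + 13*r^3 - 16*r^2 + 50*r + 24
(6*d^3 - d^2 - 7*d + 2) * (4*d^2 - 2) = 24*d^5 - 4*d^4 - 40*d^3 + 10*d^2 + 14*d - 4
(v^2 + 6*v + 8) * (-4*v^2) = -4*v^4 - 24*v^3 - 32*v^2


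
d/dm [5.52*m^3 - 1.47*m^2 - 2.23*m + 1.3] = 16.56*m^2 - 2.94*m - 2.23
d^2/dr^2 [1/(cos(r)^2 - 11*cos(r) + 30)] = (-4*sin(r)^4 + 3*sin(r)^2 - 1485*cos(r)/4 + 33*cos(3*r)/4 + 183)/((cos(r) - 6)^3*(cos(r) - 5)^3)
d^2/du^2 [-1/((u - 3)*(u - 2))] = 2*(-(u - 3)^2 - (u - 3)*(u - 2) - (u - 2)^2)/((u - 3)^3*(u - 2)^3)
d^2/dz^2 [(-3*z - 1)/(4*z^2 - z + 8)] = 2*(-(3*z + 1)*(8*z - 1)^2 + (36*z + 1)*(4*z^2 - z + 8))/(4*z^2 - z + 8)^3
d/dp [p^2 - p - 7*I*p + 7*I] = 2*p - 1 - 7*I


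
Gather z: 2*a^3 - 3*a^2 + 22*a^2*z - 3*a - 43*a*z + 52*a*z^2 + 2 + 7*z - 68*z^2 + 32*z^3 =2*a^3 - 3*a^2 - 3*a + 32*z^3 + z^2*(52*a - 68) + z*(22*a^2 - 43*a + 7) + 2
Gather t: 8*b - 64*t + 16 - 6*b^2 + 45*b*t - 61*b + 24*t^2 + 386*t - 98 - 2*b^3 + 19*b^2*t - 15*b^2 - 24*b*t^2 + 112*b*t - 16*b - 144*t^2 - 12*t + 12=-2*b^3 - 21*b^2 - 69*b + t^2*(-24*b - 120) + t*(19*b^2 + 157*b + 310) - 70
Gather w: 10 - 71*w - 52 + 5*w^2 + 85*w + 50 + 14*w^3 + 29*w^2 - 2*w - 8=14*w^3 + 34*w^2 + 12*w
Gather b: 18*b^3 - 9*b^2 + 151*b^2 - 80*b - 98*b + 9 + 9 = 18*b^3 + 142*b^2 - 178*b + 18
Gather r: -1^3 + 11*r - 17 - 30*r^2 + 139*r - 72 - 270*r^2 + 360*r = -300*r^2 + 510*r - 90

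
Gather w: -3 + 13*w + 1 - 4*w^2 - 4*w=-4*w^2 + 9*w - 2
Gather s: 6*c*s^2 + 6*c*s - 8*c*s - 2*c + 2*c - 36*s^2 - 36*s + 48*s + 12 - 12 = s^2*(6*c - 36) + s*(12 - 2*c)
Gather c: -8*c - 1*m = -8*c - m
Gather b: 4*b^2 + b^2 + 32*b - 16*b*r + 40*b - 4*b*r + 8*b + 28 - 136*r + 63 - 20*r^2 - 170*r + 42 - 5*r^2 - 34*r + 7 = 5*b^2 + b*(80 - 20*r) - 25*r^2 - 340*r + 140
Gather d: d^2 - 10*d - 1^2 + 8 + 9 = d^2 - 10*d + 16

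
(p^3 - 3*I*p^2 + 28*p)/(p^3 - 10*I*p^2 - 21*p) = (p + 4*I)/(p - 3*I)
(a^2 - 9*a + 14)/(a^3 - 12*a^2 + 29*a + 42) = (a - 2)/(a^2 - 5*a - 6)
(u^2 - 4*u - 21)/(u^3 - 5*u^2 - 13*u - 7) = (u + 3)/(u^2 + 2*u + 1)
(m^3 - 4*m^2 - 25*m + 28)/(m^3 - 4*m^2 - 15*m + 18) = (m^2 - 3*m - 28)/(m^2 - 3*m - 18)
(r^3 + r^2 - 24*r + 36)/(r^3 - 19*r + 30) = (r + 6)/(r + 5)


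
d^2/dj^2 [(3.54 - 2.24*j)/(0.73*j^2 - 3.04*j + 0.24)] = (-(1.46*j - 3.04)*(2.24*j - 3.54)*(2.92*j - 6.08) + (9.8112*j - 18.7876)*(0.73*j^2 - 3.04*j + 0.24))/(0.73*j^2 - 3.04*j + 0.24)^3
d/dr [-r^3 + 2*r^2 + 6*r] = -3*r^2 + 4*r + 6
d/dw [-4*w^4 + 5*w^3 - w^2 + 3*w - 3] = -16*w^3 + 15*w^2 - 2*w + 3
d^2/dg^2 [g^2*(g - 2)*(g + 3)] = 12*g^2 + 6*g - 12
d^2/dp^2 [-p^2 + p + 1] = -2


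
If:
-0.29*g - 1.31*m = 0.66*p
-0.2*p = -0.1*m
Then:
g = -11.3103448275862*p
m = 2.0*p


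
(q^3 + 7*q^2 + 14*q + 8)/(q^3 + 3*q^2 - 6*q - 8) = (q + 2)/(q - 2)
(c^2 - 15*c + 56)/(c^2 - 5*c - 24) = (c - 7)/(c + 3)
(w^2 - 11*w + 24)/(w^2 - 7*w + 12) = (w - 8)/(w - 4)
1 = 1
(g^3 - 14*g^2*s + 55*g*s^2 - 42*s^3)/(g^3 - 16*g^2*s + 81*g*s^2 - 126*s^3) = (-g + s)/(-g + 3*s)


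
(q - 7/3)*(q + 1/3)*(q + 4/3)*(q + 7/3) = q^4 + 5*q^3/3 - 5*q^2 - 245*q/27 - 196/81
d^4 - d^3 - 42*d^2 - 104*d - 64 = (d - 8)*(d + 1)*(d + 2)*(d + 4)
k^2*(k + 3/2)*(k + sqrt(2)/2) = k^4 + sqrt(2)*k^3/2 + 3*k^3/2 + 3*sqrt(2)*k^2/4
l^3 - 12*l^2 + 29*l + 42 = (l - 7)*(l - 6)*(l + 1)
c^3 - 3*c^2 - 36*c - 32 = (c - 8)*(c + 1)*(c + 4)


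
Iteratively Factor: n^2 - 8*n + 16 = (n - 4)*(n - 4)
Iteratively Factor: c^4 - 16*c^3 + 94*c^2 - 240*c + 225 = (c - 5)*(c^3 - 11*c^2 + 39*c - 45) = (c - 5)*(c - 3)*(c^2 - 8*c + 15) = (c - 5)^2*(c - 3)*(c - 3)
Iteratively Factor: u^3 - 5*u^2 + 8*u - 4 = (u - 1)*(u^2 - 4*u + 4) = (u - 2)*(u - 1)*(u - 2)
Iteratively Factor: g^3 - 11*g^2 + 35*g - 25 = (g - 5)*(g^2 - 6*g + 5) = (g - 5)^2*(g - 1)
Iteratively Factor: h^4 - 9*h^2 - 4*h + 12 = (h + 2)*(h^3 - 2*h^2 - 5*h + 6) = (h - 1)*(h + 2)*(h^2 - h - 6) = (h - 1)*(h + 2)^2*(h - 3)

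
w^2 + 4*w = w*(w + 4)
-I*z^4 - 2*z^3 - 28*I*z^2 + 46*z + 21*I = (z - 7*I)*(z + I)*(z + 3*I)*(-I*z + 1)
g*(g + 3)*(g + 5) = g^3 + 8*g^2 + 15*g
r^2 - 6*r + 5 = (r - 5)*(r - 1)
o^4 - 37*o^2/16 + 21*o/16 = o*(o - 1)*(o - 3/4)*(o + 7/4)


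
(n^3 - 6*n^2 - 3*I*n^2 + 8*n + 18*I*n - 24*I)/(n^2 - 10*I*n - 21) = (n^2 - 6*n + 8)/(n - 7*I)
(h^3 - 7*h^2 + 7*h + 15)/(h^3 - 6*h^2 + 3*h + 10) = (h - 3)/(h - 2)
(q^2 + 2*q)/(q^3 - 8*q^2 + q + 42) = q/(q^2 - 10*q + 21)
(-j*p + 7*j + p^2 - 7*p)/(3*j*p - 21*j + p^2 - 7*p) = (-j + p)/(3*j + p)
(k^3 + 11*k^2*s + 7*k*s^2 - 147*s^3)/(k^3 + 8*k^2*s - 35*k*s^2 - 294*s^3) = (-k + 3*s)/(-k + 6*s)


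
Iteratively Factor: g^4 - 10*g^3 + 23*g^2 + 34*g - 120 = (g + 2)*(g^3 - 12*g^2 + 47*g - 60) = (g - 3)*(g + 2)*(g^2 - 9*g + 20) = (g - 5)*(g - 3)*(g + 2)*(g - 4)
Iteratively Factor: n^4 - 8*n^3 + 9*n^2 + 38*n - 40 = (n - 4)*(n^3 - 4*n^2 - 7*n + 10) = (n - 4)*(n - 1)*(n^2 - 3*n - 10) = (n - 5)*(n - 4)*(n - 1)*(n + 2)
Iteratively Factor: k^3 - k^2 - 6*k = (k - 3)*(k^2 + 2*k) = k*(k - 3)*(k + 2)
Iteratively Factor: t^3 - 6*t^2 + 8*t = (t - 4)*(t^2 - 2*t) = t*(t - 4)*(t - 2)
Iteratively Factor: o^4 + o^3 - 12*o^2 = (o)*(o^3 + o^2 - 12*o) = o^2*(o^2 + o - 12) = o^2*(o + 4)*(o - 3)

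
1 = 1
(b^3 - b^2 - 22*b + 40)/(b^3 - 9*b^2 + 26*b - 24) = (b + 5)/(b - 3)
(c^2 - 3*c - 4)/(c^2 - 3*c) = (c^2 - 3*c - 4)/(c*(c - 3))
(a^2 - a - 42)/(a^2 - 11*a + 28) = (a + 6)/(a - 4)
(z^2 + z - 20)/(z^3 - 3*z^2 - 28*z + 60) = (z - 4)/(z^2 - 8*z + 12)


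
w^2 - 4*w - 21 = (w - 7)*(w + 3)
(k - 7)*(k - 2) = k^2 - 9*k + 14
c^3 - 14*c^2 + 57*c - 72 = (c - 8)*(c - 3)^2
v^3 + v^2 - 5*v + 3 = (v - 1)^2*(v + 3)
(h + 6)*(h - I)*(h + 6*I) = h^3 + 6*h^2 + 5*I*h^2 + 6*h + 30*I*h + 36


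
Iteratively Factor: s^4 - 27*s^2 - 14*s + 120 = (s - 5)*(s^3 + 5*s^2 - 2*s - 24) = (s - 5)*(s - 2)*(s^2 + 7*s + 12) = (s - 5)*(s - 2)*(s + 4)*(s + 3)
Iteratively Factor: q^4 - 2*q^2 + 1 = (q + 1)*(q^3 - q^2 - q + 1) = (q + 1)^2*(q^2 - 2*q + 1) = (q - 1)*(q + 1)^2*(q - 1)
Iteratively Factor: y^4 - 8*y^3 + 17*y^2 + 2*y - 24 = (y - 2)*(y^3 - 6*y^2 + 5*y + 12) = (y - 3)*(y - 2)*(y^2 - 3*y - 4) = (y - 3)*(y - 2)*(y + 1)*(y - 4)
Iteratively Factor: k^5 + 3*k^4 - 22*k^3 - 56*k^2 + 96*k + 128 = (k + 1)*(k^4 + 2*k^3 - 24*k^2 - 32*k + 128) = (k + 1)*(k + 4)*(k^3 - 2*k^2 - 16*k + 32) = (k - 2)*(k + 1)*(k + 4)*(k^2 - 16) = (k - 2)*(k + 1)*(k + 4)^2*(k - 4)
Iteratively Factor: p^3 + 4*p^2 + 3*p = (p + 3)*(p^2 + p) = (p + 1)*(p + 3)*(p)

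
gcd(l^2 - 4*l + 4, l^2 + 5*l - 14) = l - 2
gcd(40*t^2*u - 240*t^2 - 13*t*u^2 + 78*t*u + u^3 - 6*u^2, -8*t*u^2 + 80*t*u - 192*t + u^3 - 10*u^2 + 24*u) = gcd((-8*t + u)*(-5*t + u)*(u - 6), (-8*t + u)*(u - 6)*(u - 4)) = 8*t*u - 48*t - u^2 + 6*u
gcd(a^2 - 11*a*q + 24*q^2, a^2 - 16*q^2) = 1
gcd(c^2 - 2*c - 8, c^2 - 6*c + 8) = c - 4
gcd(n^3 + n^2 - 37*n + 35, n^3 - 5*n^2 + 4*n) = n - 1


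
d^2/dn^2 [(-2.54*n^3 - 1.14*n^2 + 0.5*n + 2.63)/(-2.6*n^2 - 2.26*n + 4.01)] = (-2.8421709430404e-14*n^4 + 58.753408*n^3 - 173.472984*n^2 + 121.059444*n - 54.106708)/(17.576*n^6 + 45.8328*n^5 - 41.48352*n^4 - 129.833384*n^3 + 63.980352*n^2 + 109.023078*n - 64.481201)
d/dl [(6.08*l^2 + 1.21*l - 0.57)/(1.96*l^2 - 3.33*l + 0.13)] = (-22.618*l^2 + 3.8152*l - 1.7408)/(3.8416*l^4 - 13.0536*l^3 + 11.5985*l^2 - 0.8658*l + 0.0169)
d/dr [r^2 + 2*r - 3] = 2*r + 2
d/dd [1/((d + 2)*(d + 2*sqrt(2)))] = -(2*d + 2 + 2*sqrt(2))/((d + 2)^2*(d + 2*sqrt(2))^2)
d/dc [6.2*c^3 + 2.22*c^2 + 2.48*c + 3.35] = 18.6*c^2 + 4.44*c + 2.48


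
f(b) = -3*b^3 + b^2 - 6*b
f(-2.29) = 55.01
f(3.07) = -95.80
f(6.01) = -651.19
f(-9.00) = 2322.00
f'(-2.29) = -57.78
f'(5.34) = -251.96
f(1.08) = -9.09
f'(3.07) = -84.68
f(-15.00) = 10440.00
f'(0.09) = -5.89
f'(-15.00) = -2061.00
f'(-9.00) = -753.00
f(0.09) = -0.53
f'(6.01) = -319.06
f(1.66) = -20.93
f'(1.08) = -14.34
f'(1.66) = -27.48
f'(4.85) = -208.00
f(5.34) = -460.34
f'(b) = -9*b^2 + 2*b - 6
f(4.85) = -347.83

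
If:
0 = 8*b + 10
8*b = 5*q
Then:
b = -5/4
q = -2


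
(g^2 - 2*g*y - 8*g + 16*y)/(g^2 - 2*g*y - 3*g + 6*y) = (g - 8)/(g - 3)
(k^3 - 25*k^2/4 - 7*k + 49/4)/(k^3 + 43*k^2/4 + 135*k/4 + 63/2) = (k^2 - 8*k + 7)/(k^2 + 9*k + 18)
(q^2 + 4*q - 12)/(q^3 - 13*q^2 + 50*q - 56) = (q + 6)/(q^2 - 11*q + 28)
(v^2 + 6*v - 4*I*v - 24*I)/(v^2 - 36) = (v - 4*I)/(v - 6)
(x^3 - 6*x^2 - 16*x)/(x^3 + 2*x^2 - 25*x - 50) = x*(x - 8)/(x^2 - 25)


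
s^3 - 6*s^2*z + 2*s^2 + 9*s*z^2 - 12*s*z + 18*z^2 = (s + 2)*(s - 3*z)^2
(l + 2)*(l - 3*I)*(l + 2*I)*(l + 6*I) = l^4 + 2*l^3 + 5*I*l^3 + 12*l^2 + 10*I*l^2 + 24*l + 36*I*l + 72*I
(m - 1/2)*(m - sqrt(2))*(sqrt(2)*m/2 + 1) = sqrt(2)*m^3/2 - sqrt(2)*m^2/4 - sqrt(2)*m + sqrt(2)/2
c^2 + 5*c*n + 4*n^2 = (c + n)*(c + 4*n)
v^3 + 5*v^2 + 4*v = v*(v + 1)*(v + 4)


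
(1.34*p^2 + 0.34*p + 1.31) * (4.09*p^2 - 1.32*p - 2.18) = 5.4806*p^4 - 0.3782*p^3 + 1.9879*p^2 - 2.4704*p - 2.8558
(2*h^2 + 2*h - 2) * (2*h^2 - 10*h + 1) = 4*h^4 - 16*h^3 - 22*h^2 + 22*h - 2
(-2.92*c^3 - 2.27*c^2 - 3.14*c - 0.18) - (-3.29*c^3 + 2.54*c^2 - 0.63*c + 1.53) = 0.37*c^3 - 4.81*c^2 - 2.51*c - 1.71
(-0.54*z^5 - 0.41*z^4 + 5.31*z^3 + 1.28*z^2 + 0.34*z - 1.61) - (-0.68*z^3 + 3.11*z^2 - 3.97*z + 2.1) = -0.54*z^5 - 0.41*z^4 + 5.99*z^3 - 1.83*z^2 + 4.31*z - 3.71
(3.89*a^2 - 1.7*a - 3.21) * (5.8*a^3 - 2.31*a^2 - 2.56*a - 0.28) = 22.562*a^5 - 18.8459*a^4 - 24.6494*a^3 + 10.6779*a^2 + 8.6936*a + 0.8988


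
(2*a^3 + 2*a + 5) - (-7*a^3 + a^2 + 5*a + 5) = 9*a^3 - a^2 - 3*a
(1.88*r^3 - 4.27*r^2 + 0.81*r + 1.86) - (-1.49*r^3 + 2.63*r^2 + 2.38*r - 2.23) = 3.37*r^3 - 6.9*r^2 - 1.57*r + 4.09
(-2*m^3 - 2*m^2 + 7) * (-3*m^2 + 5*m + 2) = 6*m^5 - 4*m^4 - 14*m^3 - 25*m^2 + 35*m + 14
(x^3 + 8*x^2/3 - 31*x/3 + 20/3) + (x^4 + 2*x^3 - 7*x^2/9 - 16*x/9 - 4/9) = x^4 + 3*x^3 + 17*x^2/9 - 109*x/9 + 56/9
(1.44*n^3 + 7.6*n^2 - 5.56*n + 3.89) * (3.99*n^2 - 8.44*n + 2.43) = 5.7456*n^5 + 18.1704*n^4 - 82.8292*n^3 + 80.9155*n^2 - 46.3424*n + 9.4527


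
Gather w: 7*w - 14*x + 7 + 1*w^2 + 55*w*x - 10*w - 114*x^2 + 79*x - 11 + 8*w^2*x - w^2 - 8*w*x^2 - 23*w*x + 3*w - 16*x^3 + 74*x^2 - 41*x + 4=8*w^2*x + w*(-8*x^2 + 32*x) - 16*x^3 - 40*x^2 + 24*x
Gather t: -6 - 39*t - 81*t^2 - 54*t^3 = -54*t^3 - 81*t^2 - 39*t - 6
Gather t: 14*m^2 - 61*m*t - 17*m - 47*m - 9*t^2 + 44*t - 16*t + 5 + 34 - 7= 14*m^2 - 64*m - 9*t^2 + t*(28 - 61*m) + 32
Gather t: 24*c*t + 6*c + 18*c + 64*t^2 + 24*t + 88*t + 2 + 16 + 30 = 24*c + 64*t^2 + t*(24*c + 112) + 48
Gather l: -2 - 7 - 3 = -12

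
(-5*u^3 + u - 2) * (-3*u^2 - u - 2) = 15*u^5 + 5*u^4 + 7*u^3 + 5*u^2 + 4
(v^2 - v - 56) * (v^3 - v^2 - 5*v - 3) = v^5 - 2*v^4 - 60*v^3 + 58*v^2 + 283*v + 168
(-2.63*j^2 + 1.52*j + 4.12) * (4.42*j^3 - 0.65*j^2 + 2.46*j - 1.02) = -11.6246*j^5 + 8.4279*j^4 + 10.7526*j^3 + 3.7438*j^2 + 8.5848*j - 4.2024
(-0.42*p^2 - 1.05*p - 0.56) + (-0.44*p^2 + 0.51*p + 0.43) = -0.86*p^2 - 0.54*p - 0.13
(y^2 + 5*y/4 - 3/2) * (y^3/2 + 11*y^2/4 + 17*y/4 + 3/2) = y^5/2 + 27*y^4/8 + 111*y^3/16 + 43*y^2/16 - 9*y/2 - 9/4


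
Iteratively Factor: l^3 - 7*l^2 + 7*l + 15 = (l - 5)*(l^2 - 2*l - 3) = (l - 5)*(l - 3)*(l + 1)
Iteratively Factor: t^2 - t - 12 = (t - 4)*(t + 3)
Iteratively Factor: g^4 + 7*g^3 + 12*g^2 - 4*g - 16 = (g + 2)*(g^3 + 5*g^2 + 2*g - 8) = (g + 2)^2*(g^2 + 3*g - 4) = (g + 2)^2*(g + 4)*(g - 1)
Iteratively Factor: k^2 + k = (k)*(k + 1)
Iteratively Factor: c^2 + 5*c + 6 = (c + 3)*(c + 2)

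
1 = 1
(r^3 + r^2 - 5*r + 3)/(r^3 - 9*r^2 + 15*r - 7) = (r + 3)/(r - 7)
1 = 1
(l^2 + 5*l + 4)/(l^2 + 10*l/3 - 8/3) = 3*(l + 1)/(3*l - 2)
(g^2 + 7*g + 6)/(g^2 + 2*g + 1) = (g + 6)/(g + 1)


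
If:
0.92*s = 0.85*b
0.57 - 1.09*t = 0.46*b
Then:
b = 1.23913043478261 - 2.3695652173913*t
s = 1.14484877126654 - 2.18927221172023*t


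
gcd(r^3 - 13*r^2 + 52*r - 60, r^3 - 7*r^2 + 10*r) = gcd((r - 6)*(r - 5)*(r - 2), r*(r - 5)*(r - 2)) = r^2 - 7*r + 10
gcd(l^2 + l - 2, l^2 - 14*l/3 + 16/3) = 1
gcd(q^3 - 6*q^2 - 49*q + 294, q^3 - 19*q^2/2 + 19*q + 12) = q - 6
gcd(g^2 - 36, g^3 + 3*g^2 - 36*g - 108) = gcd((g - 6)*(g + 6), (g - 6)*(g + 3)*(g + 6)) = g^2 - 36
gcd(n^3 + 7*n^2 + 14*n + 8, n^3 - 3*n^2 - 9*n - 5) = n + 1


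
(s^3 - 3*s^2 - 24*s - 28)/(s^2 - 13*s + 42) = (s^2 + 4*s + 4)/(s - 6)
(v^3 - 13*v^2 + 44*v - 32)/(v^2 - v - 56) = (v^2 - 5*v + 4)/(v + 7)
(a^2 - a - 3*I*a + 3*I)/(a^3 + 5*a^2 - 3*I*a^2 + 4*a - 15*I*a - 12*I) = (a - 1)/(a^2 + 5*a + 4)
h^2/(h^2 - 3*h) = h/(h - 3)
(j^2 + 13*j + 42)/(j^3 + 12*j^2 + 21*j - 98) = (j + 6)/(j^2 + 5*j - 14)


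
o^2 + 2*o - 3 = (o - 1)*(o + 3)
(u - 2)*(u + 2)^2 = u^3 + 2*u^2 - 4*u - 8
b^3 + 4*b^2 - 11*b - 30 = (b - 3)*(b + 2)*(b + 5)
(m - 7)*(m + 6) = m^2 - m - 42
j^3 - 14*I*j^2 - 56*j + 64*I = (j - 8*I)*(j - 4*I)*(j - 2*I)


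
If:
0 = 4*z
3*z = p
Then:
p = 0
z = 0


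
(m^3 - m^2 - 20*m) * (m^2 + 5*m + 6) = m^5 + 4*m^4 - 19*m^3 - 106*m^2 - 120*m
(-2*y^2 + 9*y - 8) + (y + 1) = -2*y^2 + 10*y - 7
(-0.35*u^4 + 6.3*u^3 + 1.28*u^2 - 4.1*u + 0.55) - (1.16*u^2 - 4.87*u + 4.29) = -0.35*u^4 + 6.3*u^3 + 0.12*u^2 + 0.77*u - 3.74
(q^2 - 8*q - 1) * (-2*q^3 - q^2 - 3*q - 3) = -2*q^5 + 15*q^4 + 7*q^3 + 22*q^2 + 27*q + 3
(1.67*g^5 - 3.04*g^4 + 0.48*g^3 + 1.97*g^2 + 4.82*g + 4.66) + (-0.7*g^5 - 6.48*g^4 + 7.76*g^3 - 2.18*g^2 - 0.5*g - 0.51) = 0.97*g^5 - 9.52*g^4 + 8.24*g^3 - 0.21*g^2 + 4.32*g + 4.15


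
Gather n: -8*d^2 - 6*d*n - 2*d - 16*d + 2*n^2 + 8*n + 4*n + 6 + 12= -8*d^2 - 18*d + 2*n^2 + n*(12 - 6*d) + 18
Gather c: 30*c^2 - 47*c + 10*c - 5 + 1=30*c^2 - 37*c - 4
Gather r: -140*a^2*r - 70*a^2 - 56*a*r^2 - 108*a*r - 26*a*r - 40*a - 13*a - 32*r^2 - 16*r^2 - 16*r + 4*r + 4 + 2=-70*a^2 - 53*a + r^2*(-56*a - 48) + r*(-140*a^2 - 134*a - 12) + 6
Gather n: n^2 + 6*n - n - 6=n^2 + 5*n - 6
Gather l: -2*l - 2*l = -4*l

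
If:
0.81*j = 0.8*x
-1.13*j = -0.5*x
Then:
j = 0.00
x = 0.00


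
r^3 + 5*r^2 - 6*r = r*(r - 1)*(r + 6)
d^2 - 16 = (d - 4)*(d + 4)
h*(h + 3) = h^2 + 3*h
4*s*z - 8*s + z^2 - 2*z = (4*s + z)*(z - 2)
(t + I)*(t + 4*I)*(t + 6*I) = t^3 + 11*I*t^2 - 34*t - 24*I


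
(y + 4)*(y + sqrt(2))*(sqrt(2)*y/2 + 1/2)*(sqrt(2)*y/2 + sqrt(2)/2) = y^4/2 + 3*sqrt(2)*y^3/4 + 5*y^3/2 + 5*y^2/2 + 15*sqrt(2)*y^2/4 + 5*y/2 + 3*sqrt(2)*y + 2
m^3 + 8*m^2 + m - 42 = (m - 2)*(m + 3)*(m + 7)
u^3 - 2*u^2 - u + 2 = (u - 2)*(u - 1)*(u + 1)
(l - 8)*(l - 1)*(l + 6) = l^3 - 3*l^2 - 46*l + 48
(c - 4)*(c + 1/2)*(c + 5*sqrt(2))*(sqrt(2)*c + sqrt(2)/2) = sqrt(2)*c^4 - 3*sqrt(2)*c^3 + 10*c^3 - 30*c^2 - 15*sqrt(2)*c^2/4 - 75*c/2 - sqrt(2)*c - 10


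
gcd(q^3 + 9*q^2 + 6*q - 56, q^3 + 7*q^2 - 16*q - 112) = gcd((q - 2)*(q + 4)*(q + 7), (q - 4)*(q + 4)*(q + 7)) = q^2 + 11*q + 28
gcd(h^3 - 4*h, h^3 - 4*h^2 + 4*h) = h^2 - 2*h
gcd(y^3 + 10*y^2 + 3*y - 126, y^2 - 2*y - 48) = y + 6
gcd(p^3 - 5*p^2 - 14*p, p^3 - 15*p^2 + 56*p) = p^2 - 7*p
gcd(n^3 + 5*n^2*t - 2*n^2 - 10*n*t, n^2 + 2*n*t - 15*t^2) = n + 5*t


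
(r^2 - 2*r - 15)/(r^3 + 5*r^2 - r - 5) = (r^2 - 2*r - 15)/(r^3 + 5*r^2 - r - 5)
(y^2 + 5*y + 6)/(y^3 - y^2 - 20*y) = (y^2 + 5*y + 6)/(y*(y^2 - y - 20))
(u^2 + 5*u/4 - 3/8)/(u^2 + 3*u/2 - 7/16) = 2*(2*u + 3)/(4*u + 7)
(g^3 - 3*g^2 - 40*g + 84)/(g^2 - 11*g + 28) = (g^2 + 4*g - 12)/(g - 4)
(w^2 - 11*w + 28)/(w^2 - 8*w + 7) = (w - 4)/(w - 1)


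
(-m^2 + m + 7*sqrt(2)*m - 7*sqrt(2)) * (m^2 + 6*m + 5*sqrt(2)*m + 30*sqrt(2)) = -m^4 - 5*m^3 + 2*sqrt(2)*m^3 + 10*sqrt(2)*m^2 + 76*m^2 - 12*sqrt(2)*m + 350*m - 420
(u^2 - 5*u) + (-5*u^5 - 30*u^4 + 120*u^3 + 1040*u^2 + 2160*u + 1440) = -5*u^5 - 30*u^4 + 120*u^3 + 1041*u^2 + 2155*u + 1440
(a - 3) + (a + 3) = 2*a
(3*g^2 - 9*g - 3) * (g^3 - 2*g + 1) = 3*g^5 - 9*g^4 - 9*g^3 + 21*g^2 - 3*g - 3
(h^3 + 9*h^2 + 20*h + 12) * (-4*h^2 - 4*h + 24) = -4*h^5 - 40*h^4 - 92*h^3 + 88*h^2 + 432*h + 288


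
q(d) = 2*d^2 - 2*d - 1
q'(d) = 4*d - 2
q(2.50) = 6.50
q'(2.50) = 8.00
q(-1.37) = 5.49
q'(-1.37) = -7.48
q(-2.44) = 15.79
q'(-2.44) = -11.76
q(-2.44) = 15.79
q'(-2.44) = -11.76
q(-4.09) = 40.64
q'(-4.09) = -18.36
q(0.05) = -1.10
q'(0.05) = -1.80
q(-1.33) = 5.20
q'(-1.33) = -7.32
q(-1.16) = 4.01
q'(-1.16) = -6.64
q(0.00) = -1.00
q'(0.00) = -2.00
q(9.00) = 143.00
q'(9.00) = 34.00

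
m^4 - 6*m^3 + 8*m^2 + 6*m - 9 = (m - 3)^2*(m - 1)*(m + 1)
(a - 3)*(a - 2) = a^2 - 5*a + 6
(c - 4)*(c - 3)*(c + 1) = c^3 - 6*c^2 + 5*c + 12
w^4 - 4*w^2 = w^2*(w - 2)*(w + 2)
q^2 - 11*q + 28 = (q - 7)*(q - 4)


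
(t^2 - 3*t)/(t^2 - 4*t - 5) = t*(3 - t)/(-t^2 + 4*t + 5)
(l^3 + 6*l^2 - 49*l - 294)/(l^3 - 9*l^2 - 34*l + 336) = (l + 7)/(l - 8)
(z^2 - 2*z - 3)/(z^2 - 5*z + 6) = (z + 1)/(z - 2)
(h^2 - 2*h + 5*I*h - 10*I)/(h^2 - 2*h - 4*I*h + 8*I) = (h + 5*I)/(h - 4*I)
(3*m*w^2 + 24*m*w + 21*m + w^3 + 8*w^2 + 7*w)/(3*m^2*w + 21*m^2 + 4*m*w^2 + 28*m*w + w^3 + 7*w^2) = (w + 1)/(m + w)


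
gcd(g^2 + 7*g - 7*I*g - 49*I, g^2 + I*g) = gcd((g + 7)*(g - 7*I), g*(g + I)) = 1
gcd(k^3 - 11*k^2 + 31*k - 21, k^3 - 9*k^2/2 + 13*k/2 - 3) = k - 1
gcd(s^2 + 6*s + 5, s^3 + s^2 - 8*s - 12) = 1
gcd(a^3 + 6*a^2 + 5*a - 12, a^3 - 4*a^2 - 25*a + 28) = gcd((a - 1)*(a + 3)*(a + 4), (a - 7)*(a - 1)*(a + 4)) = a^2 + 3*a - 4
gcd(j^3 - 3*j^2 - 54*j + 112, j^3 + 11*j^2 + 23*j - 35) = j + 7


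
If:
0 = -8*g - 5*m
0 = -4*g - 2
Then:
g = -1/2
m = 4/5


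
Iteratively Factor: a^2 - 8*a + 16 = (a - 4)*(a - 4)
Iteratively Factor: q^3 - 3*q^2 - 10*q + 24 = (q + 3)*(q^2 - 6*q + 8) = (q - 4)*(q + 3)*(q - 2)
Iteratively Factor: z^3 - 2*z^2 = (z)*(z^2 - 2*z) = z^2*(z - 2)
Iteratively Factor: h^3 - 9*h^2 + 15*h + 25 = (h - 5)*(h^2 - 4*h - 5) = (h - 5)^2*(h + 1)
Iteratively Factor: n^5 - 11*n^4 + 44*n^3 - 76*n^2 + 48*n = (n - 4)*(n^4 - 7*n^3 + 16*n^2 - 12*n) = (n - 4)*(n - 3)*(n^3 - 4*n^2 + 4*n) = n*(n - 4)*(n - 3)*(n^2 - 4*n + 4) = n*(n - 4)*(n - 3)*(n - 2)*(n - 2)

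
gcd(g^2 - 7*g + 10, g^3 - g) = 1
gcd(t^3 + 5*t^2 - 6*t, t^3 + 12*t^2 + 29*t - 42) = t^2 + 5*t - 6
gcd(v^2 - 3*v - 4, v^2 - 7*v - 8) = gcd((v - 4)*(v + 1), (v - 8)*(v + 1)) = v + 1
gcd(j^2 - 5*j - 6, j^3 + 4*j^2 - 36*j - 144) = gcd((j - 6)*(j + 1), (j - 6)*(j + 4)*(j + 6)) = j - 6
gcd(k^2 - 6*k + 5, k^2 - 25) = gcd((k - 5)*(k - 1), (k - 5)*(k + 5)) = k - 5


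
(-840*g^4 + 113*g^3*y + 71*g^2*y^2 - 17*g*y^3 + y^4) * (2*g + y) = -1680*g^5 - 614*g^4*y + 255*g^3*y^2 + 37*g^2*y^3 - 15*g*y^4 + y^5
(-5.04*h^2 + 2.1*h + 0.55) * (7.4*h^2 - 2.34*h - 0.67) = -37.296*h^4 + 27.3336*h^3 + 2.5328*h^2 - 2.694*h - 0.3685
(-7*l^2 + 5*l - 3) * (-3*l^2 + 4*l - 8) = 21*l^4 - 43*l^3 + 85*l^2 - 52*l + 24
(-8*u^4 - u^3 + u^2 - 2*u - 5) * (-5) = 40*u^4 + 5*u^3 - 5*u^2 + 10*u + 25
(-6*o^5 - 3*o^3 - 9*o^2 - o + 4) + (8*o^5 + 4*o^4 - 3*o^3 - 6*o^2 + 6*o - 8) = 2*o^5 + 4*o^4 - 6*o^3 - 15*o^2 + 5*o - 4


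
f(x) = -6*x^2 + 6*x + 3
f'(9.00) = -102.00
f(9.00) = -429.00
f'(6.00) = -66.00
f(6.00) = -177.00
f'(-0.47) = 11.64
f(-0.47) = -1.15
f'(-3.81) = 51.72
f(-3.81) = -106.96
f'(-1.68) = 26.16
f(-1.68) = -24.01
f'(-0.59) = 13.08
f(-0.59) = -2.63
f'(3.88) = -40.56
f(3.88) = -64.05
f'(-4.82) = 63.84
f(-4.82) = -165.31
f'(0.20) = 3.60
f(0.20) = 3.96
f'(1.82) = -15.84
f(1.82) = -5.95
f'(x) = 6 - 12*x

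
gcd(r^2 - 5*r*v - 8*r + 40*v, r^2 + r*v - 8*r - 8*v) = r - 8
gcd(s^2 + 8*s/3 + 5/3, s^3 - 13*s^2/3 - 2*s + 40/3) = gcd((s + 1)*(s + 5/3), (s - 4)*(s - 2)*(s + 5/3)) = s + 5/3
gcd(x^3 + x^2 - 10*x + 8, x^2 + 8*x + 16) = x + 4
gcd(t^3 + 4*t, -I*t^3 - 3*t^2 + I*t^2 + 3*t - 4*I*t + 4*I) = 1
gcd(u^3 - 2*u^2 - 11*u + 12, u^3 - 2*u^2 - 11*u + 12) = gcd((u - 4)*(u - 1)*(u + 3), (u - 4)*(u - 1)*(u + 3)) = u^3 - 2*u^2 - 11*u + 12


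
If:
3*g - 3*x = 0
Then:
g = x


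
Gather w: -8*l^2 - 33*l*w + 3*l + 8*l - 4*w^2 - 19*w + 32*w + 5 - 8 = -8*l^2 + 11*l - 4*w^2 + w*(13 - 33*l) - 3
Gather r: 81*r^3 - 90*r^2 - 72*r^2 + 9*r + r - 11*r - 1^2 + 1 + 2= 81*r^3 - 162*r^2 - r + 2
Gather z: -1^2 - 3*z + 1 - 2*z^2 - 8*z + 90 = -2*z^2 - 11*z + 90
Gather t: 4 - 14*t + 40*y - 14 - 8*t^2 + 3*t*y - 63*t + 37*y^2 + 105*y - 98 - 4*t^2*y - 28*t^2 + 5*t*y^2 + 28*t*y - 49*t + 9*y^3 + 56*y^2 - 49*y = t^2*(-4*y - 36) + t*(5*y^2 + 31*y - 126) + 9*y^3 + 93*y^2 + 96*y - 108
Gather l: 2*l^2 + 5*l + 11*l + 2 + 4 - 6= 2*l^2 + 16*l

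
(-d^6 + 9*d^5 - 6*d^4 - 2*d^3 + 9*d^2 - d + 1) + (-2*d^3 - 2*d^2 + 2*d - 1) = -d^6 + 9*d^5 - 6*d^4 - 4*d^3 + 7*d^2 + d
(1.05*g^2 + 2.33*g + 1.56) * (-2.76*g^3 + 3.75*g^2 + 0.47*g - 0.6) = -2.898*g^5 - 2.4933*g^4 + 4.9254*g^3 + 6.3151*g^2 - 0.6648*g - 0.936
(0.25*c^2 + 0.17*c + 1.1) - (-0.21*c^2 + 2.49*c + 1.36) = 0.46*c^2 - 2.32*c - 0.26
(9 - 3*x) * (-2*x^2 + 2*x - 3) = 6*x^3 - 24*x^2 + 27*x - 27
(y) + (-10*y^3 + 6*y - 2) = -10*y^3 + 7*y - 2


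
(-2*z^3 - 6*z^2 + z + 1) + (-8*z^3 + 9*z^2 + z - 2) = -10*z^3 + 3*z^2 + 2*z - 1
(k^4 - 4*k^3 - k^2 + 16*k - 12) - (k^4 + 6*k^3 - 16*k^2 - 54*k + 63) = -10*k^3 + 15*k^2 + 70*k - 75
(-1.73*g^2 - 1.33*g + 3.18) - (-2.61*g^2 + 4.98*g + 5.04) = 0.88*g^2 - 6.31*g - 1.86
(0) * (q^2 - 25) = 0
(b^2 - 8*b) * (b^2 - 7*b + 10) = b^4 - 15*b^3 + 66*b^2 - 80*b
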